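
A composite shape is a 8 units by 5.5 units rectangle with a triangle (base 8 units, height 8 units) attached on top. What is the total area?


Composite shape: rectangle + triangle
Rectangle area = 8 * 5.5 = 44
Triangle area = 0.5 * 8 * 8 = 32
Total = 44 + 32
Total = 76
76 units^2


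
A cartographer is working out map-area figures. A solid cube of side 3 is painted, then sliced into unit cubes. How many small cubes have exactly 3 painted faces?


Large cube: 3 x 3 x 3, cut into unit cubes.
Cubes with 3 painted faces are at the corners. A cube always has 8 corners.
Count = 8
8 unit cubes


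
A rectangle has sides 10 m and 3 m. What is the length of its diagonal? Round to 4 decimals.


Shape: rectangle (diagonal via Pythagoras)
Sides: 10 m and 3 m
Formula: d = sqrt(l^2 + w^2)
l^2 = 100, w^2 = 9
l^2 + w^2 = 109
d = sqrt(109)
d = 10.4403
10.4403 m


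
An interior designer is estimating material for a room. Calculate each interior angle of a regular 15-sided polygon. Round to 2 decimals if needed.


Shape: regular pentadecagon (15 sides)
Formula: interior angle = (n - 2) * 180 / n
(n - 2) = 13
(n - 2) * 180 = 2340
angle = 2340 / 15
angle = 156
156 degrees


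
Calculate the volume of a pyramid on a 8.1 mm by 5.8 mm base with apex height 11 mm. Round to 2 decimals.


Shape: rectangular pyramid
Base: 8.1 mm x 5.8 mm, Height h = 11 mm
Formula: V = (1/3) * base_area * h
base_area = 8.1 * 5.8 = 46.98
base_area * h = 46.98 * 11 = 516.78
V = 516.78 / 3
V = 172.26
172.26 mm^3


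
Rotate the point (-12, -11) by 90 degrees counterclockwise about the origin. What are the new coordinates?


Transformation: rotation about the origin
Original point: (-12, -11)
Rule for 90 deg counterclockwise: (x, y) -> (-y, x)
Apply: (-12, -11) -> (11, -12)
(11, -12)


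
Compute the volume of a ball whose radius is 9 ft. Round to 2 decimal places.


Shape: sphere
Radius r = 9 ft
Formula: V = (4/3) * pi * r^3
r^3 = 729
(4/3) * 729 = 972
V = 972 * pi
V = 3053.63
3053.63 ft^3


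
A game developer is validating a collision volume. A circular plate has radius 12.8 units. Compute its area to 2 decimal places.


Shape: circle
Radius r = 12.8 units
Formula: A = pi * r^2
r^2 = 12.8^2 = 163.84
A = pi * 163.84
A = 514.72
514.72 units^2


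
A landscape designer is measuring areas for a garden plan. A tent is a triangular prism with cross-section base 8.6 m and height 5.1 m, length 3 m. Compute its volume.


Shape: triangular prism
Triangle base = 8.6 m, triangle height = 5.1 m, prism length L = 3 m
Formula: V = (1/2 * b * h_tri) * L
Cross-section area = 0.5 * 8.6 * 5.1 = 21.93
V = 21.93 * 3
V = 65.79
65.79 m^3


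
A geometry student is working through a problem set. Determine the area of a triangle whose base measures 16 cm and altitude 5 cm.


Shape: triangle
Base b = 16 cm, Height h = 5 cm
Formula: A = (1/2) * b * h
A = 0.5 * 16 * 5
A = 0.5 * 80
A = 40
40 cm^2


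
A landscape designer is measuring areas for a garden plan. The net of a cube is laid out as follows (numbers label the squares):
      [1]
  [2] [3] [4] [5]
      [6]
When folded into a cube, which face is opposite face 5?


Net: cross layout. Take square 3 as the base (bottom).
Fold the four squares in the horizontal row up around 3: 2 -> left, 4 -> right, 5 wraps to the top.
Fold 1 and 6 up from 3: 1 -> back, 6 -> front.
Opposite pairs are therefore: (1, 6), (2, 4), (3, 5).
Face 5 is opposite face 3.
face 3


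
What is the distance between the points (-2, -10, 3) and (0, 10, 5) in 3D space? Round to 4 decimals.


3D distance between two points
P1 = (-2, -10, 3), P2 = (0, 10, 5)
Formula: d = sqrt((x2-x1)^2 + (y2-y1)^2 + (z2-z1)^2)
dx = 0 - -2 = 2
dy = 10 - -10 = 20
dz = 5 - 3 = 2
dx^2 + dy^2 + dz^2 = 4 + 400 + 4 = 408
d = sqrt(408)
d = 20.199
20.199 units


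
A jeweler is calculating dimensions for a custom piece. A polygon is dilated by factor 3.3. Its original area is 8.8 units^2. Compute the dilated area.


Linear scale factor k = 3.3
Original area = 8.8 units^2
Rule: under a linear scaling by k, areas scale by k^2.
k^2 = 3.3^2 = 10.89
New area = 8.8 * 10.89
New area = 95.832
95.832 units^2


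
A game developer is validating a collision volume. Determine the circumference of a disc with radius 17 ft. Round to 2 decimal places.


Shape: circle
Radius r = 17 ft
Formula: C = 2 * pi * r
C = 2 * pi * 17
C = 34 * pi
C = 106.81
106.81 ft


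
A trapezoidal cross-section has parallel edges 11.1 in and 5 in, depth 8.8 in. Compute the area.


Shape: trapezoid
Parallel sides a = 11.1 in, b = 5 in; Height h = 8.8 in
Formula: A = (a + b) * h / 2
a + b = 11.1 + 5 = 16.1
A = 16.1 * 8.8 / 2
A = 141.68 / 2
A = 70.84
70.84 in^2


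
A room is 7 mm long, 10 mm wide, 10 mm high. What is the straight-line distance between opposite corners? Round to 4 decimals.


Shape: rectangular box (space diagonal)
l = 7 mm, w = 10 mm, h = 10 mm
Visualize: the diagonal of the base, then a right triangle with that diagonal and the height.
Formula: d = sqrt(l^2 + w^2 + h^2)
l^2 + w^2 + h^2 = 49 + 100 + 100 = 249
d = sqrt(249)
d = 15.7797
15.7797 mm


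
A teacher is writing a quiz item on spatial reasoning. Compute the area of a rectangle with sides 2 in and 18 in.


Shape: rectangle
Length l = 2 in, Width w = 18 in
Formula: A = l * w
A = 2 * 18
A = 36
36 in^2


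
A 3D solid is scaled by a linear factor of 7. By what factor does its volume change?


Linear scale factor k = 7
Rule: under a linear scaling by k, volumes scale by k^3.
k^3 = 7 * 7 * 7
k^3 = 49 * 7
k^3 = 343
Volume scales by a factor of 343.
343 (dimensionless)


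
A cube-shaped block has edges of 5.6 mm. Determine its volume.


Shape: cube
Side s = 5.6 mm
Formula: V = s^3
V = 5.6 * 5.6 * 5.6
V = 31.36 * 5.6
V = 175.616
175.616 mm^3


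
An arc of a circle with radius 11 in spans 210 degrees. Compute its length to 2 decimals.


Shape: circular arc
Radius r = 11 in, Angle = 210 degrees
Formula: L = (angle/360) * 2 * pi * r
2 * pi * r = 22 * pi
L = (210/360) * 22 * pi
L = 12.833333 * pi
L = 40.32
40.32 in


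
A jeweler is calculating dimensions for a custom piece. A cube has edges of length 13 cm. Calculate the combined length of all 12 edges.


Shape: cube
Side s = 13 cm
A cube has 12 edges, all equal.
Formula: total edge length = 12 * s
Total = 12 * 13
Total = 156
156 cm


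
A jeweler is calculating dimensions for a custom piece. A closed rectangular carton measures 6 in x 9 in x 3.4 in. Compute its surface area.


Shape: rectangular prism
l = 6 in, w = 9 in, h = 3.4 in
Formula: SA = 2(lw + lh + wh)
lw = 54, lh = 20.4, wh = 30.6
lw + lh + wh = 105
SA = 2 * 105
SA = 210
210 in^2


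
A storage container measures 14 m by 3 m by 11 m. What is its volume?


Shape: rectangular prism
l = 14 m, w = 3 m, h = 11 m
Formula: V = l * w * h
V = 14 * 3 * 11
V = 42 * 11
V = 462
462 m^3


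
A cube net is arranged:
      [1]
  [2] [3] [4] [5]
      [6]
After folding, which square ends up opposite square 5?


Net: cross layout. Take square 3 as the base (bottom).
Fold the four squares in the horizontal row up around 3: 2 -> left, 4 -> right, 5 wraps to the top.
Fold 1 and 6 up from 3: 1 -> back, 6 -> front.
Opposite pairs are therefore: (1, 6), (2, 4), (3, 5).
Face 5 is opposite face 3.
face 3


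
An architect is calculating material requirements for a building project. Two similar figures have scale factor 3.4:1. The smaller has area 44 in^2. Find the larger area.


Linear scale factor k = 3.4
Original area = 44 in^2
Rule: under a linear scaling by k, areas scale by k^2.
k^2 = 3.4^2 = 11.56
New area = 44 * 11.56
New area = 508.64
508.64 in^2


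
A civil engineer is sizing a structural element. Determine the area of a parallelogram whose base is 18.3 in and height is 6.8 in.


Shape: parallelogram
Base b = 18.3 in, Height h = 6.8 in
Formula: A = b * h
A = 18.3 * 6.8
A = 124.44
124.44 in^2


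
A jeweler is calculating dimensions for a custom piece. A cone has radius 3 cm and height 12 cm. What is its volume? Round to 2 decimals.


Shape: cone
Radius r = 3 cm, Height h = 12 cm
Formula: V = (1/3) * pi * r^2 * h
r^2 = 9
pi * r^2 * h = pi * 9 * 12 = 108 * pi
V = 108 * pi / 3
V = 113.1
113.1 cm^3


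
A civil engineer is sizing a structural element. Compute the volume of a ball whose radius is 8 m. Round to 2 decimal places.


Shape: sphere
Radius r = 8 m
Formula: V = (4/3) * pi * r^3
r^3 = 512
(4/3) * 512 = 682.666667
V = 682.666667 * pi
V = 2144.66
2144.66 m^3


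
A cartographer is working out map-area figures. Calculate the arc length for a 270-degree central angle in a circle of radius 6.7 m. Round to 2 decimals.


Shape: circular arc
Radius r = 6.7 m, Angle = 270 degrees
Formula: L = (angle/360) * 2 * pi * r
2 * pi * r = 13.4 * pi
L = (270/360) * 13.4 * pi
L = 10.05 * pi
L = 31.57
31.57 m


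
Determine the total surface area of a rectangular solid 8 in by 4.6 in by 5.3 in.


Shape: rectangular prism
l = 8 in, w = 4.6 in, h = 5.3 in
Formula: SA = 2(lw + lh + wh)
lw = 36.8, lh = 42.4, wh = 24.38
lw + lh + wh = 103.58
SA = 2 * 103.58
SA = 207.16
207.16 in^2


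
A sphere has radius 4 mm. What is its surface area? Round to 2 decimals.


Shape: sphere
Radius r = 4 mm
Formula: SA = 4 * pi * r^2
r^2 = 16
SA = 4 * pi * 16
SA = 64 * pi
SA = 201.06
201.06 mm^2


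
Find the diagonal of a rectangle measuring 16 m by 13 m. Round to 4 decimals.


Shape: rectangle (diagonal via Pythagoras)
Sides: 16 m and 13 m
Formula: d = sqrt(l^2 + w^2)
l^2 = 256, w^2 = 169
l^2 + w^2 = 425
d = sqrt(425)
d = 20.6155
20.6155 m


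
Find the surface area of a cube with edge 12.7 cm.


Shape: cube
Side s = 12.7 cm
A cube has 6 square faces.
Formula: SA = 6 * s^2
s^2 = 161.29
SA = 6 * 161.29
SA = 967.74
967.74 cm^2


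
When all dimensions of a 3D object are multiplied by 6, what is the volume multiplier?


Linear scale factor k = 6
Rule: under a linear scaling by k, volumes scale by k^3.
k^3 = 6 * 6 * 6
k^3 = 36 * 6
k^3 = 216
Volume scales by a factor of 216.
216 (dimensionless)


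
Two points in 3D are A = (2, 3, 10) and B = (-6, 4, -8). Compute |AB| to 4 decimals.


3D distance between two points
P1 = (2, 3, 10), P2 = (-6, 4, -8)
Formula: d = sqrt((x2-x1)^2 + (y2-y1)^2 + (z2-z1)^2)
dx = -6 - 2 = -8
dy = 4 - 3 = 1
dz = -8 - 10 = -18
dx^2 + dy^2 + dz^2 = 64 + 1 + 324 = 389
d = sqrt(389)
d = 19.7231
19.7231 units


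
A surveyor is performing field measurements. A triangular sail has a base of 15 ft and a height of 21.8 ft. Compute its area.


Shape: triangle
Base b = 15 ft, Height h = 21.8 ft
Formula: A = (1/2) * b * h
A = 0.5 * 15 * 21.8
A = 0.5 * 327
A = 163.5
163.5 ft^2


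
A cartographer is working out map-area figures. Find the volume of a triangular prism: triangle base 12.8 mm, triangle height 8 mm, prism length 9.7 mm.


Shape: triangular prism
Triangle base = 12.8 mm, triangle height = 8 mm, prism length L = 9.7 mm
Formula: V = (1/2 * b * h_tri) * L
Cross-section area = 0.5 * 12.8 * 8 = 51.2
V = 51.2 * 9.7
V = 496.64
496.64 mm^3


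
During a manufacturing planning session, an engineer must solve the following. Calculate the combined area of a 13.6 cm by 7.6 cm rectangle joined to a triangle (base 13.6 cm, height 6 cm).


Composite shape: rectangle + triangle
Rectangle area = 13.6 * 7.6 = 103.36
Triangle area = 0.5 * 13.6 * 6 = 40.8
Total = 103.36 + 40.8
Total = 144.16
144.16 cm^2


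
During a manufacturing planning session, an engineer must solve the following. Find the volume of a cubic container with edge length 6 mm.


Shape: cube
Side s = 6 mm
Formula: V = s^3
V = 6 * 6 * 6
V = 36 * 6
V = 216
216 mm^3


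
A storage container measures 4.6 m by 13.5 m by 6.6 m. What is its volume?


Shape: rectangular prism
l = 4.6 m, w = 13.5 m, h = 6.6 m
Formula: V = l * w * h
V = 4.6 * 13.5 * 6.6
V = 62.1 * 6.6
V = 409.86
409.86 m^3


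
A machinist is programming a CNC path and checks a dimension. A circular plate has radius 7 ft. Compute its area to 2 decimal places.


Shape: circle
Radius r = 7 ft
Formula: A = pi * r^2
r^2 = 7^2 = 49
A = pi * 49
A = 153.94
153.94 ft^2


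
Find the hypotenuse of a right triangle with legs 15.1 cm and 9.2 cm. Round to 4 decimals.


Shape: right triangle
Legs a = 15.1 cm, b = 9.2 cm
Formula: c = sqrt(a^2 + b^2)
a^2 = 228.01, b^2 = 84.64
a^2 + b^2 = 312.65
c = sqrt(312.65)
c = 17.6819
17.6819 cm


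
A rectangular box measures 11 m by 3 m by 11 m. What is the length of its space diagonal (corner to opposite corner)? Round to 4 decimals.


Shape: rectangular box (space diagonal)
l = 11 m, w = 3 m, h = 11 m
Visualize: the diagonal of the base, then a right triangle with that diagonal and the height.
Formula: d = sqrt(l^2 + w^2 + h^2)
l^2 + w^2 + h^2 = 121 + 9 + 121 = 251
d = sqrt(251)
d = 15.843
15.843 m


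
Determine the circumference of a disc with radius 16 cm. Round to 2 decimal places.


Shape: circle
Radius r = 16 cm
Formula: C = 2 * pi * r
C = 2 * pi * 16
C = 32 * pi
C = 100.53
100.53 cm


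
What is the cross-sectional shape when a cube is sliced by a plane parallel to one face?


Solid: cube
Cutting plane: parallel to one face
Visualize the intersection of the plane with the solid's surface.
The boundary of the cut region is a square.
square


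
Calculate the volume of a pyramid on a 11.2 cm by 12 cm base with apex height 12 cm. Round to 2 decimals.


Shape: rectangular pyramid
Base: 11.2 cm x 12 cm, Height h = 12 cm
Formula: V = (1/3) * base_area * h
base_area = 11.2 * 12 = 134.4
base_area * h = 134.4 * 12 = 1612.8
V = 1612.8 / 3
V = 537.6
537.6 cm^3


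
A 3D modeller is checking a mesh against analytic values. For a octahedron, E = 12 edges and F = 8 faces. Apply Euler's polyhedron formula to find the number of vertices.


Polyhedron: octahedron
Euler's formula for convex polyhedra: V - E + F = 2
Given: E = 12 edges and F = 8 faces
Solve for V:
V = 2 + E - F = 2 + 12 - 8 = 6
6 vertices


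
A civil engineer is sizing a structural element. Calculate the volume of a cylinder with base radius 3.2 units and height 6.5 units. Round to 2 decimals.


Shape: cylinder
Radius r = 3.2 units, Height h = 6.5 units
Formula: V = pi * r^2 * h
r^2 = 10.24
V = pi * 10.24 * 6.5
V = 66.56 * pi
V = 209.1
209.1 units^3


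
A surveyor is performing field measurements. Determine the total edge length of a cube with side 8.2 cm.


Shape: cube
Side s = 8.2 cm
A cube has 12 edges, all equal.
Formula: total edge length = 12 * s
Total = 12 * 8.2
Total = 98.4
98.4 cm


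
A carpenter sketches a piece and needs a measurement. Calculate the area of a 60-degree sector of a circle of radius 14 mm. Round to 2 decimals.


Shape: circular sector
Radius r = 14 mm, Angle = 60 degrees
Formula: A = (angle/360) * pi * r^2
r^2 = 196
Fraction of circle = 60/360
A = (60/360) * pi * 196
A = 32.666667 * pi
A = 102.63
102.63 mm^2


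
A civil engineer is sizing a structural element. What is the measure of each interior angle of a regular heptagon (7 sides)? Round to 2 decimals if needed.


Shape: regular heptagon (7 sides)
Formula: interior angle = (n - 2) * 180 / n
(n - 2) = 5
(n - 2) * 180 = 900
angle = 900 / 7
angle = 128.57
128.57 degrees


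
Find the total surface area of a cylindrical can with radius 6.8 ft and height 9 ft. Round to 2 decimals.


Shape: closed cylinder
Radius r = 6.8 ft, Height h = 9 ft
Formula: SA = 2*pi*r^2 + 2*pi*r*h = 2*pi*r*(r + h)
r + h = 15.8
2 * r * (r + h) = 2 * 6.8 * 15.8 = 214.88
SA = 214.88 * pi
SA = 675.07
675.07 ft^2


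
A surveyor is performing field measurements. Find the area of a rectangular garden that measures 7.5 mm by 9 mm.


Shape: rectangle
Length l = 7.5 mm, Width w = 9 mm
Formula: A = l * w
A = 7.5 * 9
A = 67.5
67.5 mm^2


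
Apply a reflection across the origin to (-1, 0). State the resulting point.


Transformation: reflection
Original point: (-1, 0)
Rule for reflection through the origin: (x, y) -> (-x, -y)
Apply: (-1, 0) -> (1, 0)
(1, 0)


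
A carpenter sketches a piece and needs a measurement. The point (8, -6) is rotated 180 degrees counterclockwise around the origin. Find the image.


Transformation: rotation about the origin
Original point: (8, -6)
Rule for 180 deg: (x, y) -> (-x, -y)
Apply: (8, -6) -> (-8, 6)
(-8, 6)


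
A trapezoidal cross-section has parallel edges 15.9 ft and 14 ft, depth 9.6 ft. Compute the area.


Shape: trapezoid
Parallel sides a = 15.9 ft, b = 14 ft; Height h = 9.6 ft
Formula: A = (a + b) * h / 2
a + b = 15.9 + 14 = 29.9
A = 29.9 * 9.6 / 2
A = 287.04 / 2
A = 143.52
143.52 ft^2


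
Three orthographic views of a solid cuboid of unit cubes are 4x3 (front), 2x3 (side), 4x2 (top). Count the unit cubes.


Orthographic views of a solid rectangular block:
Front view 4 x 3 -> length = 4, height = 3
Side view 2 x 3 -> width = 2, height = 3 (consistent)
Top view 4 x 2 -> confirms length = 4, width = 2
The block is 4 x 2 x 3.
Total unit cubes = 4 * 2 * 3 = 24
24 unit cubes


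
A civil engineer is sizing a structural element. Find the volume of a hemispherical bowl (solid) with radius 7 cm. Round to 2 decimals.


Shape: hemisphere (half of a sphere)
Radius r = 7 cm
Formula: V = (1/2) * (4/3) * pi * r^3 = (2/3) * pi * r^3
r^3 = 343
(2/3) * 343 = 228.666667
V = 228.666667 * pi
V = 718.38
718.38 cm^3


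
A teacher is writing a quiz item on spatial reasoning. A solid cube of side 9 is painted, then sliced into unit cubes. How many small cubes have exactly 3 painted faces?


Large cube: 9 x 9 x 9, cut into unit cubes.
Cubes with 3 painted faces are at the corners. A cube always has 8 corners.
Count = 8
8 unit cubes


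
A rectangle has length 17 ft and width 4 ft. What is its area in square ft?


Shape: rectangle
Length l = 17 ft, Width w = 4 ft
Formula: A = l * w
A = 17 * 4
A = 68
68 ft^2


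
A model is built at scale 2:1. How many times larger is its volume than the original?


Linear scale factor k = 2
Rule: under a linear scaling by k, volumes scale by k^3.
k^3 = 2 * 2 * 2
k^3 = 4 * 2
k^3 = 8
Volume scales by a factor of 8.
8 (dimensionless)


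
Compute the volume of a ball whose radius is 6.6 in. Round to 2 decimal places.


Shape: sphere
Radius r = 6.6 in
Formula: V = (4/3) * pi * r^3
r^3 = 287.496
(4/3) * 287.496 = 383.328
V = 383.328 * pi
V = 1204.26
1204.26 in^3


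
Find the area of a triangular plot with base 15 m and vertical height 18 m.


Shape: triangle
Base b = 15 m, Height h = 18 m
Formula: A = (1/2) * b * h
A = 0.5 * 15 * 18
A = 0.5 * 270
A = 135
135 m^2


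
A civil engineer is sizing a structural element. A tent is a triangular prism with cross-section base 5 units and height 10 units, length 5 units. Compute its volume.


Shape: triangular prism
Triangle base = 5 units, triangle height = 10 units, prism length L = 5 units
Formula: V = (1/2 * b * h_tri) * L
Cross-section area = 0.5 * 5 * 10 = 25
V = 25 * 5
V = 125
125 units^3


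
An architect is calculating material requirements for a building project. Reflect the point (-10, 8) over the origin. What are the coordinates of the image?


Transformation: reflection
Original point: (-10, 8)
Rule for reflection through the origin: (x, y) -> (-x, -y)
Apply: (-10, 8) -> (10, -8)
(10, -8)


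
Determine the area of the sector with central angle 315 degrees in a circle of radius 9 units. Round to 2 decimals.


Shape: circular sector
Radius r = 9 units, Angle = 315 degrees
Formula: A = (angle/360) * pi * r^2
r^2 = 81
Fraction of circle = 315/360
A = (315/360) * pi * 81
A = 70.875 * pi
A = 222.66
222.66 units^2


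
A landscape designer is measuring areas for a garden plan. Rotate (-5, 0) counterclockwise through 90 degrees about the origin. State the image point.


Transformation: rotation about the origin
Original point: (-5, 0)
Rule for 90 deg counterclockwise: (x, y) -> (-y, x)
Apply: (-5, 0) -> (0, -5)
(0, -5)


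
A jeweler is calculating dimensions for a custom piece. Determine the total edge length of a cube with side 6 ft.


Shape: cube
Side s = 6 ft
A cube has 12 edges, all equal.
Formula: total edge length = 12 * s
Total = 12 * 6
Total = 72
72 ft


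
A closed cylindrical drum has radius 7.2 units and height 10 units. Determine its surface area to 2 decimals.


Shape: closed cylinder
Radius r = 7.2 units, Height h = 10 units
Formula: SA = 2*pi*r^2 + 2*pi*r*h = 2*pi*r*(r + h)
r + h = 17.2
2 * r * (r + h) = 2 * 7.2 * 17.2 = 247.68
SA = 247.68 * pi
SA = 778.11
778.11 units^2


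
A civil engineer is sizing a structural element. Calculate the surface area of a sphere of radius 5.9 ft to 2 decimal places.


Shape: sphere
Radius r = 5.9 ft
Formula: SA = 4 * pi * r^2
r^2 = 34.81
SA = 4 * pi * 34.81
SA = 139.24 * pi
SA = 437.44
437.44 ft^2


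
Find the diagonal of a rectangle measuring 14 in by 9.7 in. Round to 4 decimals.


Shape: rectangle (diagonal via Pythagoras)
Sides: 14 in and 9.7 in
Formula: d = sqrt(l^2 + w^2)
l^2 = 196, w^2 = 94.09
l^2 + w^2 = 290.09
d = sqrt(290.09)
d = 17.032
17.032 in


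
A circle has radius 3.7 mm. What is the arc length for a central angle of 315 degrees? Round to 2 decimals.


Shape: circular arc
Radius r = 3.7 mm, Angle = 315 degrees
Formula: L = (angle/360) * 2 * pi * r
2 * pi * r = 7.4 * pi
L = (315/360) * 7.4 * pi
L = 6.475 * pi
L = 20.34
20.34 mm


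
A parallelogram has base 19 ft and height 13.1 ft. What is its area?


Shape: parallelogram
Base b = 19 ft, Height h = 13.1 ft
Formula: A = b * h
A = 19 * 13.1
A = 248.9
248.9 ft^2


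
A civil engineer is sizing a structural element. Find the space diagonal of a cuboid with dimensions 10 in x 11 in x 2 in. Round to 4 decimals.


Shape: rectangular box (space diagonal)
l = 10 in, w = 11 in, h = 2 in
Visualize: the diagonal of the base, then a right triangle with that diagonal and the height.
Formula: d = sqrt(l^2 + w^2 + h^2)
l^2 + w^2 + h^2 = 100 + 121 + 4 = 225
d = sqrt(225)
d = 15.0
15 in


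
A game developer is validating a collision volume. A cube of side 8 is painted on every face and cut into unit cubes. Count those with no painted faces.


Large cube: 8 x 8 x 8, cut into unit cubes.
n = 8, so n - 2 = 6
Unpainted cubes form the interior (n - 2)^3 block.
(n - 2)^3 = 6^3 = 216
216 unit cubes


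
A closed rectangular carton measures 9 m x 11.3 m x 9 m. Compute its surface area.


Shape: rectangular prism
l = 9 m, w = 11.3 m, h = 9 m
Formula: SA = 2(lw + lh + wh)
lw = 101.7, lh = 81, wh = 101.7
lw + lh + wh = 284.4
SA = 2 * 284.4
SA = 568.8
568.8 m^2


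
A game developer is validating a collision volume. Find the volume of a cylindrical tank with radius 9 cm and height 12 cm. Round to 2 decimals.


Shape: cylinder
Radius r = 9 cm, Height h = 12 cm
Formula: V = pi * r^2 * h
r^2 = 81
V = pi * 81 * 12
V = 972 * pi
V = 3053.63
3053.63 cm^3


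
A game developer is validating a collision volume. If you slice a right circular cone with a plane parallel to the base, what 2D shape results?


Solid: right circular cone
Cutting plane: parallel to the base
Visualize the intersection of the plane with the solid's surface.
The boundary of the cut region is a circle.
circle


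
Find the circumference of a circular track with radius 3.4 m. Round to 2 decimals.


Shape: circle
Radius r = 3.4 m
Formula: C = 2 * pi * r
C = 2 * pi * 3.4
C = 6.8 * pi
C = 21.36
21.36 m


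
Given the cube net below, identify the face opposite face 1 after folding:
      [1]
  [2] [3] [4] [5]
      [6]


Net: cross layout. Take square 3 as the base (bottom).
Fold the four squares in the horizontal row up around 3: 2 -> left, 4 -> right, 5 wraps to the top.
Fold 1 and 6 up from 3: 1 -> back, 6 -> front.
Opposite pairs are therefore: (1, 6), (2, 4), (3, 5).
Face 1 is opposite face 6.
face 6


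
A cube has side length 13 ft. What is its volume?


Shape: cube
Side s = 13 ft
Formula: V = s^3
V = 13 * 13 * 13
V = 169 * 13
V = 2197
2197 ft^3


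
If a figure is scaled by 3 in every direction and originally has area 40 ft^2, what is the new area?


Linear scale factor k = 3
Original area = 40 ft^2
Rule: under a linear scaling by k, areas scale by k^2.
k^2 = 3^2 = 9
New area = 40 * 9
New area = 360
360 ft^2


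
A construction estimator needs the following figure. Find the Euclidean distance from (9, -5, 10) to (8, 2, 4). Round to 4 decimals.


3D distance between two points
P1 = (9, -5, 10), P2 = (8, 2, 4)
Formula: d = sqrt((x2-x1)^2 + (y2-y1)^2 + (z2-z1)^2)
dx = 8 - 9 = -1
dy = 2 - -5 = 7
dz = 4 - 10 = -6
dx^2 + dy^2 + dz^2 = 1 + 49 + 36 = 86
d = sqrt(86)
d = 9.2736
9.2736 units


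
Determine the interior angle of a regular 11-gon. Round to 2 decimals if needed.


Shape: regular hendecagon (11 sides)
Formula: interior angle = (n - 2) * 180 / n
(n - 2) = 9
(n - 2) * 180 = 1620
angle = 1620 / 11
angle = 147.27
147.27 degrees


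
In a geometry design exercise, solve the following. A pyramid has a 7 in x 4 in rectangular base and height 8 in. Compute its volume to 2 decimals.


Shape: rectangular pyramid
Base: 7 in x 4 in, Height h = 8 in
Formula: V = (1/3) * base_area * h
base_area = 7 * 4 = 28
base_area * h = 28 * 8 = 224
V = 224 / 3
V = 74.67
74.67 in^3


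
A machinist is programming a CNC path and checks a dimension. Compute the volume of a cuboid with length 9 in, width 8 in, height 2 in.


Shape: rectangular prism
l = 9 in, w = 8 in, h = 2 in
Formula: V = l * w * h
V = 9 * 8 * 2
V = 72 * 2
V = 144
144 in^3


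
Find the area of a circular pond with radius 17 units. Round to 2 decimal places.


Shape: circle
Radius r = 17 units
Formula: A = pi * r^2
r^2 = 17^2 = 289
A = pi * 289
A = 907.92
907.92 units^2


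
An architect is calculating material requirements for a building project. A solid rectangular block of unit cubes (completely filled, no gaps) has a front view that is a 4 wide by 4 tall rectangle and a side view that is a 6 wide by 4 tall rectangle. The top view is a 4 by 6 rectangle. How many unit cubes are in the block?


Orthographic views of a solid rectangular block:
Front view 4 x 4 -> length = 4, height = 4
Side view 6 x 4 -> width = 6, height = 4 (consistent)
Top view 4 x 6 -> confirms length = 4, width = 6
The block is 4 x 6 x 4.
Total unit cubes = 4 * 6 * 4 = 96
96 unit cubes


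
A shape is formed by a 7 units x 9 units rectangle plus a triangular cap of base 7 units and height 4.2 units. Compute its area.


Composite shape: rectangle + triangle
Rectangle area = 7 * 9 = 63
Triangle area = 0.5 * 7 * 4.2 = 14.7
Total = 63 + 14.7
Total = 77.7
77.7 units^2


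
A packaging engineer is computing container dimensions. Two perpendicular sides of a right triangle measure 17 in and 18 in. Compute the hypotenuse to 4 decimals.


Shape: right triangle
Legs a = 17 in, b = 18 in
Formula: c = sqrt(a^2 + b^2)
a^2 = 289, b^2 = 324
a^2 + b^2 = 613
c = sqrt(613)
c = 24.7588
24.7588 in


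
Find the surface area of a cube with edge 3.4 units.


Shape: cube
Side s = 3.4 units
A cube has 6 square faces.
Formula: SA = 6 * s^2
s^2 = 11.56
SA = 6 * 11.56
SA = 69.36
69.36 units^2


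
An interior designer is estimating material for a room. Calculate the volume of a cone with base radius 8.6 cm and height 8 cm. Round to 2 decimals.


Shape: cone
Radius r = 8.6 cm, Height h = 8 cm
Formula: V = (1/3) * pi * r^2 * h
r^2 = 73.96
pi * r^2 * h = pi * 73.96 * 8 = 591.68 * pi
V = 591.68 * pi / 3
V = 619.61
619.61 cm^3


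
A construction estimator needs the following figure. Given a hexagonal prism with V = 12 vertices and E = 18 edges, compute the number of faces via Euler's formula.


Polyhedron: hexagonal prism
Euler's formula for convex polyhedra: V - E + F = 2
Given: V = 12 vertices and E = 18 edges
Solve for F:
F = 2 + E - V = 2 + 18 - 12 = 8
8 faces


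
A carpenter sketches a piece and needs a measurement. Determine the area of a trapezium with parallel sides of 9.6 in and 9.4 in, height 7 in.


Shape: trapezoid
Parallel sides a = 9.6 in, b = 9.4 in; Height h = 7 in
Formula: A = (a + b) * h / 2
a + b = 9.6 + 9.4 = 19
A = 19 * 7 / 2
A = 133 / 2
A = 66.5
66.5 in^2


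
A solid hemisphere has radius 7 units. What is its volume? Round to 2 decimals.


Shape: hemisphere (half of a sphere)
Radius r = 7 units
Formula: V = (1/2) * (4/3) * pi * r^3 = (2/3) * pi * r^3
r^3 = 343
(2/3) * 343 = 228.666667
V = 228.666667 * pi
V = 718.38
718.38 units^3


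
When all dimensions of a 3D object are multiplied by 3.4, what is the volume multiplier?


Linear scale factor k = 3.4
Rule: under a linear scaling by k, volumes scale by k^3.
k^3 = 3.4 * 3.4 * 3.4
k^3 = 11.56 * 3.4
k^3 = 39.304
Volume scales by a factor of 39.304.
39.304 (dimensionless)


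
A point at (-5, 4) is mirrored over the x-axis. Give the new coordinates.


Transformation: reflection
Original point: (-5, 4)
Rule for reflection over the x-axis: (x, y) -> (x, -y)
Apply: (-5, 4) -> (-5, -4)
(-5, -4)


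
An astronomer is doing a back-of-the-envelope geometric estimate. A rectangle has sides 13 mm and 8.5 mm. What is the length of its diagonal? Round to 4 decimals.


Shape: rectangle (diagonal via Pythagoras)
Sides: 13 mm and 8.5 mm
Formula: d = sqrt(l^2 + w^2)
l^2 = 169, w^2 = 72.25
l^2 + w^2 = 241.25
d = sqrt(241.25)
d = 15.5322
15.5322 mm


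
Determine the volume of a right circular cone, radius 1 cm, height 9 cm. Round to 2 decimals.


Shape: cone
Radius r = 1 cm, Height h = 9 cm
Formula: V = (1/3) * pi * r^2 * h
r^2 = 1
pi * r^2 * h = pi * 1 * 9 = 9 * pi
V = 9 * pi / 3
V = 9.42
9.42 cm^3


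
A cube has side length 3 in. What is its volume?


Shape: cube
Side s = 3 in
Formula: V = s^3
V = 3 * 3 * 3
V = 9 * 3
V = 27
27 in^3


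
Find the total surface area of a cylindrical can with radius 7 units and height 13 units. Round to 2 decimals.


Shape: closed cylinder
Radius r = 7 units, Height h = 13 units
Formula: SA = 2*pi*r^2 + 2*pi*r*h = 2*pi*r*(r + h)
r + h = 20
2 * r * (r + h) = 2 * 7 * 20 = 280
SA = 280 * pi
SA = 879.65
879.65 units^2


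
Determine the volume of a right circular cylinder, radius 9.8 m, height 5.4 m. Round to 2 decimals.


Shape: cylinder
Radius r = 9.8 m, Height h = 5.4 m
Formula: V = pi * r^2 * h
r^2 = 96.04
V = pi * 96.04 * 5.4
V = 518.616 * pi
V = 1629.28
1629.28 m^3


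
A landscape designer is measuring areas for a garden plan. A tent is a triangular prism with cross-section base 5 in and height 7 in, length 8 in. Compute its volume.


Shape: triangular prism
Triangle base = 5 in, triangle height = 7 in, prism length L = 8 in
Formula: V = (1/2 * b * h_tri) * L
Cross-section area = 0.5 * 5 * 7 = 17.5
V = 17.5 * 8
V = 140
140 in^3


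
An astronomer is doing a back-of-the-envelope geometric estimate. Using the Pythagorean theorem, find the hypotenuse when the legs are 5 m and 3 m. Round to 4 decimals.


Shape: right triangle
Legs a = 5 m, b = 3 m
Formula: c = sqrt(a^2 + b^2)
a^2 = 25, b^2 = 9
a^2 + b^2 = 34
c = sqrt(34)
c = 5.831
5.831 m


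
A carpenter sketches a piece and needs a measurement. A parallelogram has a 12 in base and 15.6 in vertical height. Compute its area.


Shape: parallelogram
Base b = 12 in, Height h = 15.6 in
Formula: A = b * h
A = 12 * 15.6
A = 187.2
187.2 in^2


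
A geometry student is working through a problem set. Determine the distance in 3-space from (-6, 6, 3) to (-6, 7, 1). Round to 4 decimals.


3D distance between two points
P1 = (-6, 6, 3), P2 = (-6, 7, 1)
Formula: d = sqrt((x2-x1)^2 + (y2-y1)^2 + (z2-z1)^2)
dx = -6 - -6 = 0
dy = 7 - 6 = 1
dz = 1 - 3 = -2
dx^2 + dy^2 + dz^2 = 0 + 1 + 4 = 5
d = sqrt(5)
d = 2.2361
2.2361 units


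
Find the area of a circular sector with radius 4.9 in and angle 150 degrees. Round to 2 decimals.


Shape: circular sector
Radius r = 4.9 in, Angle = 150 degrees
Formula: A = (angle/360) * pi * r^2
r^2 = 24.01
Fraction of circle = 150/360
A = (150/360) * pi * 24.01
A = 10.004167 * pi
A = 31.43
31.43 in^2


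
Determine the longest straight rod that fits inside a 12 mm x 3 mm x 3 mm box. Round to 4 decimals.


Shape: rectangular box (space diagonal)
l = 12 mm, w = 3 mm, h = 3 mm
Visualize: the diagonal of the base, then a right triangle with that diagonal and the height.
Formula: d = sqrt(l^2 + w^2 + h^2)
l^2 + w^2 + h^2 = 144 + 9 + 9 = 162
d = sqrt(162)
d = 12.7279
12.7279 mm


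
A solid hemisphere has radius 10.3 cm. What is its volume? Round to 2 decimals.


Shape: hemisphere (half of a sphere)
Radius r = 10.3 cm
Formula: V = (1/2) * (4/3) * pi * r^3 = (2/3) * pi * r^3
r^3 = 1092.727
(2/3) * 1092.727 = 728.484667
V = 728.484667 * pi
V = 2288.6
2288.6 cm^3


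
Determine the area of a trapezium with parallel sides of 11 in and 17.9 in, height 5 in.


Shape: trapezoid
Parallel sides a = 11 in, b = 17.9 in; Height h = 5 in
Formula: A = (a + b) * h / 2
a + b = 11 + 17.9 = 28.9
A = 28.9 * 5 / 2
A = 144.5 / 2
A = 72.25
72.25 in^2


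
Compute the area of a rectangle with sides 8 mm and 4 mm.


Shape: rectangle
Length l = 8 mm, Width w = 4 mm
Formula: A = l * w
A = 8 * 4
A = 32
32 mm^2


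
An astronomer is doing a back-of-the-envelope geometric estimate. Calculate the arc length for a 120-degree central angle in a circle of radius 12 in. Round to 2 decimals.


Shape: circular arc
Radius r = 12 in, Angle = 120 degrees
Formula: L = (angle/360) * 2 * pi * r
2 * pi * r = 24 * pi
L = (120/360) * 24 * pi
L = 8 * pi
L = 25.13
25.13 in


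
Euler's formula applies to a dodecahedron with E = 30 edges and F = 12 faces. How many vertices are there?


Polyhedron: dodecahedron
Euler's formula for convex polyhedra: V - E + F = 2
Given: E = 30 edges and F = 12 faces
Solve for V:
V = 2 + E - F = 2 + 30 - 12 = 20
20 vertices


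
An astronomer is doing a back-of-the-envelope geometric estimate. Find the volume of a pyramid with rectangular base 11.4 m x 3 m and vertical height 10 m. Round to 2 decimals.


Shape: rectangular pyramid
Base: 11.4 m x 3 m, Height h = 10 m
Formula: V = (1/3) * base_area * h
base_area = 11.4 * 3 = 34.2
base_area * h = 34.2 * 10 = 342
V = 342 / 3
V = 114
114 m^3


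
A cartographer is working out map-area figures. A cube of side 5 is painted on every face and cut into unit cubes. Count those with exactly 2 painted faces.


Large cube: 5 x 5 x 5, cut into unit cubes.
n = 5, so n - 2 = 3
Cubes with 2 painted faces lie along the edges, excluding corners.
A cube has 12 edges; each contributes (n - 2) = 3 such cubes.
Count = 12 * 3 = 36
36 unit cubes


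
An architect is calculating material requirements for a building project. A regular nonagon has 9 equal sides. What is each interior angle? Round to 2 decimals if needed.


Shape: regular nonagon (9 sides)
Formula: interior angle = (n - 2) * 180 / n
(n - 2) = 7
(n - 2) * 180 = 1260
angle = 1260 / 9
angle = 140
140 degrees


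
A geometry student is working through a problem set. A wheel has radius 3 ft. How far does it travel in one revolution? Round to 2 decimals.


Shape: circle
Radius r = 3 ft
Formula: C = 2 * pi * r
C = 2 * pi * 3
C = 6 * pi
C = 18.85
18.85 ft


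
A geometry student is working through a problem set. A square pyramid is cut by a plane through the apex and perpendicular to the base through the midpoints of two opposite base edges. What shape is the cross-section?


Solid: square pyramid
Cutting plane: through the apex and perpendicular to the base through the midpoints of two opposite base edges
Visualize the intersection of the plane with the solid's surface.
The boundary of the cut region is a isosceles triangle.
isosceles triangle


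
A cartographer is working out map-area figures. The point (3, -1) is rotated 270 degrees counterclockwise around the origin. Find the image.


Transformation: rotation about the origin
Original point: (3, -1)
Rule for 270 deg counterclockwise: (x, y) -> (y, -x)
Apply: (3, -1) -> (-1, -3)
(-1, -3)


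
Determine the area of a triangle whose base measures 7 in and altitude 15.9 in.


Shape: triangle
Base b = 7 in, Height h = 15.9 in
Formula: A = (1/2) * b * h
A = 0.5 * 7 * 15.9
A = 0.5 * 111.3
A = 55.65
55.65 in^2


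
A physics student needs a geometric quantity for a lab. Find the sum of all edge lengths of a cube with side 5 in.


Shape: cube
Side s = 5 in
A cube has 12 edges, all equal.
Formula: total edge length = 12 * s
Total = 12 * 5
Total = 60
60 in


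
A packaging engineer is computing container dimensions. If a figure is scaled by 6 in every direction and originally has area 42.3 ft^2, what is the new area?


Linear scale factor k = 6
Original area = 42.3 ft^2
Rule: under a linear scaling by k, areas scale by k^2.
k^2 = 6^2 = 36
New area = 42.3 * 36
New area = 1522.8
1522.8 ft^2


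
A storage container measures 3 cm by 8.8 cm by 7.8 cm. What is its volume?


Shape: rectangular prism
l = 3 cm, w = 8.8 cm, h = 7.8 cm
Formula: V = l * w * h
V = 3 * 8.8 * 7.8
V = 26.4 * 7.8
V = 205.92
205.92 cm^3


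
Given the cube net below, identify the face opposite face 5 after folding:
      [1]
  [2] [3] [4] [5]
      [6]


Net: cross layout. Take square 3 as the base (bottom).
Fold the four squares in the horizontal row up around 3: 2 -> left, 4 -> right, 5 wraps to the top.
Fold 1 and 6 up from 3: 1 -> back, 6 -> front.
Opposite pairs are therefore: (1, 6), (2, 4), (3, 5).
Face 5 is opposite face 3.
face 3


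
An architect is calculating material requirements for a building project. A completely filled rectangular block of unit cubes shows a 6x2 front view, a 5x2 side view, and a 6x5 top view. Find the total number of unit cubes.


Orthographic views of a solid rectangular block:
Front view 6 x 2 -> length = 6, height = 2
Side view 5 x 2 -> width = 5, height = 2 (consistent)
Top view 6 x 5 -> confirms length = 6, width = 5
The block is 6 x 5 x 2.
Total unit cubes = 6 * 5 * 2 = 60
60 unit cubes


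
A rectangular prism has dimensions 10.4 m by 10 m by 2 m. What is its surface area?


Shape: rectangular prism
l = 10.4 m, w = 10 m, h = 2 m
Formula: SA = 2(lw + lh + wh)
lw = 104, lh = 20.8, wh = 20
lw + lh + wh = 144.8
SA = 2 * 144.8
SA = 289.6
289.6 m^2


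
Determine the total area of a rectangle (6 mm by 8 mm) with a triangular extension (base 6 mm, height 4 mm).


Composite shape: rectangle + triangle
Rectangle area = 6 * 8 = 48
Triangle area = 0.5 * 6 * 4 = 12
Total = 48 + 12
Total = 60
60 mm^2


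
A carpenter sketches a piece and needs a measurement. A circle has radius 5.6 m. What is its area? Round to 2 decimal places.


Shape: circle
Radius r = 5.6 m
Formula: A = pi * r^2
r^2 = 5.6^2 = 31.36
A = pi * 31.36
A = 98.52
98.52 m^2


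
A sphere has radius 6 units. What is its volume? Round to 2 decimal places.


Shape: sphere
Radius r = 6 units
Formula: V = (4/3) * pi * r^3
r^3 = 216
(4/3) * 216 = 288
V = 288 * pi
V = 904.78
904.78 units^3


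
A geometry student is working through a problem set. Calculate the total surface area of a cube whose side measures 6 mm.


Shape: cube
Side s = 6 mm
A cube has 6 square faces.
Formula: SA = 6 * s^2
s^2 = 36
SA = 6 * 36
SA = 216
216 mm^2


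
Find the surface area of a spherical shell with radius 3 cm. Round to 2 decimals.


Shape: sphere
Radius r = 3 cm
Formula: SA = 4 * pi * r^2
r^2 = 9
SA = 4 * pi * 9
SA = 36 * pi
SA = 113.1
113.1 cm^2


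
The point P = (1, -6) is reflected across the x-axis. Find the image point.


Transformation: reflection
Original point: (1, -6)
Rule for reflection over the x-axis: (x, y) -> (x, -y)
Apply: (1, -6) -> (1, 6)
(1, 6)


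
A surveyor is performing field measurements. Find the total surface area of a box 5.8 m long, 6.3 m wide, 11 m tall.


Shape: rectangular prism
l = 5.8 m, w = 6.3 m, h = 11 m
Formula: SA = 2(lw + lh + wh)
lw = 36.54, lh = 63.8, wh = 69.3
lw + lh + wh = 169.64
SA = 2 * 169.64
SA = 339.28
339.28 m^2


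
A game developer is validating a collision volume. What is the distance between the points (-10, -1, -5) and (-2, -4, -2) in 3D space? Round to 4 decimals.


3D distance between two points
P1 = (-10, -1, -5), P2 = (-2, -4, -2)
Formula: d = sqrt((x2-x1)^2 + (y2-y1)^2 + (z2-z1)^2)
dx = -2 - -10 = 8
dy = -4 - -1 = -3
dz = -2 - -5 = 3
dx^2 + dy^2 + dz^2 = 64 + 9 + 9 = 82
d = sqrt(82)
d = 9.0554
9.0554 units
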